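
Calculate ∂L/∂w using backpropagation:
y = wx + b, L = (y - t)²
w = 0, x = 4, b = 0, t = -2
∂L/∂w = 16

y = wx + b = (0)(4) + 0 = 0
∂L/∂y = 2(y - t) = 2(0 - -2) = 4
∂y/∂w = x = 4
∂L/∂w = ∂L/∂y · ∂y/∂w = 4 × 4 = 16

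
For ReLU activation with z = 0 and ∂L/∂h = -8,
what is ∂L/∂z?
∂L/∂z = 0

h = ReLU(0) = 0
At z = 0: ∂h/∂z = 0 (by convention)
∂L/∂z = ∂L/∂h · ∂h/∂z = -8 × 0 = 0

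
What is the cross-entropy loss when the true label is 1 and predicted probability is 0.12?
L = 2.12

L = -1·log(0.12) - 0·log(0.88) = -log(0.12) = 2.12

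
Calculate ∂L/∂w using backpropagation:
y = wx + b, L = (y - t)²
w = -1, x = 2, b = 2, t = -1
∂L/∂w = 4

y = wx + b = (-1)(2) + 2 = 0
∂L/∂y = 2(y - t) = 2(0 - -1) = 2
∂y/∂w = x = 2
∂L/∂w = ∂L/∂y · ∂y/∂w = 2 × 2 = 4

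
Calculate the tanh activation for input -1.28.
-0.8565

tanh(-1.28) = (e^(-1.28) - e^(1.28))/(e^(-1.28) + e^(1.28)) = -0.8565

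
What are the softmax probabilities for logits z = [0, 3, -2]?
p = [0.0471, 0.9465, 0.0064]

exp(z) = [1, 20.09, 0.1353]
Sum = 21.22
p = [0.0471, 0.9465, 0.0064]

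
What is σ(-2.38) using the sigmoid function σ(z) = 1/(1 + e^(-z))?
0.08471

sigmoid(-2.38) = 1/(1 + e^(2.38)) = 1/(1 + 10.8) = 0.08471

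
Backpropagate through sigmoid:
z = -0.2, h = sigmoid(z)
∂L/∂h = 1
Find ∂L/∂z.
∂L/∂z = 0.2475

σ(-0.2) = 0.4502
σ'(-0.2) = σ(-0.2)(1 - σ(-0.2)) = 0.4502 × 0.5498 = 0.2475
∂L/∂z = ∂L/∂h · σ'(z) = 1 × 0.2475 = 0.2475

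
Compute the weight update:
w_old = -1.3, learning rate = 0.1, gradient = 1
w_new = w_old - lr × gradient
w_new = -1.4

w_new = w - η·∂L/∂w = -1.3 - 0.1×(1) = -1.3 - (0.1) = -1.4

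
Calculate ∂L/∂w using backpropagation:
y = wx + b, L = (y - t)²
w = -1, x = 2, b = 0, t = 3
∂L/∂w = -20

y = wx + b = (-1)(2) + 0 = -2
∂L/∂y = 2(y - t) = 2(-2 - 3) = -10
∂y/∂w = x = 2
∂L/∂w = ∂L/∂y · ∂y/∂w = -10 × 2 = -20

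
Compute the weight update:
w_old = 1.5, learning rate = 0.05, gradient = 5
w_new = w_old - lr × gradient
w_new = 1.25

w_new = w - η·∂L/∂w = 1.5 - 0.05×(5) = 1.5 - (0.25) = 1.25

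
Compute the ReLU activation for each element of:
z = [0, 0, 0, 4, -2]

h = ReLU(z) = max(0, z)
h = [0, 0, 0, 4, 0]

ReLU applied element-wise: max(0,0)=0, max(0,0)=0, max(0,0)=0, max(0,4)=4, max(0,-2)=0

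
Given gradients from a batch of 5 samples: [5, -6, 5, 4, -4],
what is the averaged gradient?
Average gradient = 0.8

Average = (1/5)(5 + -6 + 5 + 4 + -4) = 4/5 = 0.8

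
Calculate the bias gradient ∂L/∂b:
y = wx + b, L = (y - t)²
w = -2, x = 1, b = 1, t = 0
∂L/∂b = -2

y = wx + b = (-2)(1) + 1 = -1
∂L/∂y = 2(y - t) = 2(-1 - 0) = -2
∂y/∂b = 1
∂L/∂b = ∂L/∂y · ∂y/∂b = -2 × 1 = -2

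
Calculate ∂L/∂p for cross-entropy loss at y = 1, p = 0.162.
∂L/∂p = -6.173

∂L/∂p = -y/p + (1-y)/(1-p) = -1/0.162 + 0 = -6.173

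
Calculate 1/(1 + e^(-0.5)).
0.6225

sigmoid(0.5) = 1/(1 + e^(-0.5)) = 1/(1 + 0.6065) = 0.6225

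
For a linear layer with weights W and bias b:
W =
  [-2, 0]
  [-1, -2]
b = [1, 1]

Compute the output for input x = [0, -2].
y = [1, 5]

Wx = [-2×0 + 0×-2, -1×0 + -2×-2]
   = [0, 4]
y = Wx + b = [0 + 1, 4 + 1] = [1, 5]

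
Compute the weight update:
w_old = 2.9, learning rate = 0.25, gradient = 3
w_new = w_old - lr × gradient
w_new = 2.15

w_new = w - η·∂L/∂w = 2.9 - 0.25×(3) = 2.9 - (0.75) = 2.15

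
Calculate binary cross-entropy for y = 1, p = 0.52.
L = 0.6539

L = -1·log(0.52) - 0·log(0.48) = -log(0.52) = 0.6539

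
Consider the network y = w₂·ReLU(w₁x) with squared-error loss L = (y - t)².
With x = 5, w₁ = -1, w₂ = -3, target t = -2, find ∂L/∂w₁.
∂L/∂w₁ = 0

Forward pass:
z = w₁x = -1×5 = -5
h = ReLU(-5) = 0
y = w₂h = -3×0 = 0

Backward pass:
∂L/∂y = 2(y - t) = 2(0 - -2) = 4
∂y/∂h = w₂ = -3
∂h/∂z = 0 (ReLU derivative)
∂z/∂w₁ = x = 5

∂L/∂w₁ = 4 × -3 × 0 × 5 = 0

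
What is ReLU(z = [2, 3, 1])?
h = [2, 3, 1]

ReLU applied element-wise: max(0,2)=2, max(0,3)=3, max(0,1)=1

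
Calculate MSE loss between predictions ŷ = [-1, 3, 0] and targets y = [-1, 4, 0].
MSE = 0.3333

MSE = (1/3)((-1--1)² + (3-4)² + (0-0)²) = (1/3)(0 + 1 + 0) = 0.3333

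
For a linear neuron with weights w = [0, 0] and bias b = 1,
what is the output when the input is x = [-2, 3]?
y = 1

y = (0)(-2) + (0)(3) + 1 = 1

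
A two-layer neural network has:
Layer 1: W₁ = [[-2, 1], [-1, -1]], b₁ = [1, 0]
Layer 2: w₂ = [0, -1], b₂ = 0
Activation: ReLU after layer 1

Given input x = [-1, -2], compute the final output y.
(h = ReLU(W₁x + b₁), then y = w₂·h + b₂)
y = -3

Layer 1 pre-activation: z₁ = [1, 3]
After ReLU: h = [1, 3]
Layer 2 output: y = 0×1 + -1×3 + 0 = -3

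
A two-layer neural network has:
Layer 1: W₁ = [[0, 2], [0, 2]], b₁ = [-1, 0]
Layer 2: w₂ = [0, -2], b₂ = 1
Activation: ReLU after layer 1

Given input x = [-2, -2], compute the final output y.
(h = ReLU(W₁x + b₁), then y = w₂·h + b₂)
y = 1

Layer 1 pre-activation: z₁ = [-5, -4]
After ReLU: h = [0, 0]
Layer 2 output: y = 0×0 + -2×0 + 1 = 1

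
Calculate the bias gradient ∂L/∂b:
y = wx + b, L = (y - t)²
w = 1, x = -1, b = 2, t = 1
∂L/∂b = 0

y = wx + b = (1)(-1) + 2 = 1
∂L/∂y = 2(y - t) = 2(1 - 1) = 0
∂y/∂b = 1
∂L/∂b = ∂L/∂y · ∂y/∂b = 0 × 1 = 0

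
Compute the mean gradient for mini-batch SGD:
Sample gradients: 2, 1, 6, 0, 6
Average gradient = 3

Average = (1/5)(2 + 1 + 6 + 0 + 6) = 15/5 = 3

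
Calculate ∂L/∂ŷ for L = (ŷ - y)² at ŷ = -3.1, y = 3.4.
∂L/∂ŷ = -13.0

∂L/∂ŷ = 2(ŷ - y) = 2(-3.1 - 3.4) = 2(-6.5) = -13.0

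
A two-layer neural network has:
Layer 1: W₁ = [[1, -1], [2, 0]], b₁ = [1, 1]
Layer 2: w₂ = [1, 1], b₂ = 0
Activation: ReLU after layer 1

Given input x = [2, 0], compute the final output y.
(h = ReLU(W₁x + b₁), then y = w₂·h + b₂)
y = 8

Layer 1 pre-activation: z₁ = [3, 5]
After ReLU: h = [3, 5]
Layer 2 output: y = 1×3 + 1×5 + 0 = 8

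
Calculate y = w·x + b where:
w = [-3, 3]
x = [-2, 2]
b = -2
y = 10

y = (-3)(-2) + (3)(2) + -2 = 10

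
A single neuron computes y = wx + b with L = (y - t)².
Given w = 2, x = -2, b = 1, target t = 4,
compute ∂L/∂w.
∂L/∂w = 28

y = wx + b = (2)(-2) + 1 = -3
∂L/∂y = 2(y - t) = 2(-3 - 4) = -14
∂y/∂w = x = -2
∂L/∂w = ∂L/∂y · ∂y/∂w = -14 × -2 = 28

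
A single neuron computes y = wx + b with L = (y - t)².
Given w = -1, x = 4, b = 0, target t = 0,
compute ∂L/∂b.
∂L/∂b = -8

y = wx + b = (-1)(4) + 0 = -4
∂L/∂y = 2(y - t) = 2(-4 - 0) = -8
∂y/∂b = 1
∂L/∂b = ∂L/∂y · ∂y/∂b = -8 × 1 = -8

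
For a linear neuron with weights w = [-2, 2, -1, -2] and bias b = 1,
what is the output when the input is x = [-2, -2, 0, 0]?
y = 1

y = (-2)(-2) + (2)(-2) + (-1)(0) + (-2)(0) + 1 = 1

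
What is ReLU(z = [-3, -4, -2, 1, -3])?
h = [0, 0, 0, 1, 0]

ReLU applied element-wise: max(0,-3)=0, max(0,-4)=0, max(0,-2)=0, max(0,1)=1, max(0,-3)=0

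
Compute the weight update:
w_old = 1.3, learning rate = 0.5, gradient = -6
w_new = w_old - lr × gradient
w_new = 4.3

w_new = w - η·∂L/∂w = 1.3 - 0.5×(-6) = 1.3 - (-3) = 4.3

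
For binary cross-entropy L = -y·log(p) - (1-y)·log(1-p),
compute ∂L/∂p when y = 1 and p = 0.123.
∂L/∂p = -8.13

∂L/∂p = -y/p + (1-y)/(1-p) = -1/0.123 + 0 = -8.13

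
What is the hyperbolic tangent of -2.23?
-0.9771

tanh(-2.23) = (e^(-2.23) - e^(2.23))/(e^(-2.23) + e^(2.23)) = -0.9771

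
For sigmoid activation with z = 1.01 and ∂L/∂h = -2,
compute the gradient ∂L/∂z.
∂L/∂z = -0.3914

σ(1.01) = 0.733
σ'(1.01) = σ(1.01)(1 - σ(1.01)) = 0.733 × 0.267 = 0.1957
∂L/∂z = ∂L/∂h · σ'(z) = -2 × 0.1957 = -0.3914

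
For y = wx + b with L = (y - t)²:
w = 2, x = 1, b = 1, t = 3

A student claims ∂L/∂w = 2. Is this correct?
Incorrect

y = (2)(1) + 1 = 3
∂L/∂y = 2(y - t) = 2(3 - 3) = 0
∂y/∂w = x = 1
∂L/∂w = 0 × 1 = 0

Claimed value: 2
Incorrect: The correct gradient is 0.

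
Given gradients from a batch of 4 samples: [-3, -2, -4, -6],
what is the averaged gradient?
Average gradient = -3.75

Average = (1/4)(-3 + -2 + -4 + -6) = -15/4 = -3.75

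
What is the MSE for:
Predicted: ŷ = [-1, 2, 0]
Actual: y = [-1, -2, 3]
MSE = 8.333

MSE = (1/3)((-1--1)² + (2--2)² + (0-3)²) = (1/3)(0 + 16 + 9) = 8.333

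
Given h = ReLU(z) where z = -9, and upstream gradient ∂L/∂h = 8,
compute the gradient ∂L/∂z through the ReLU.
∂L/∂z = 0

h = ReLU(-9) = 0
Since z < 0: ∂h/∂z = 0
∂L/∂z = ∂L/∂h · ∂h/∂z = 8 × 0 = 0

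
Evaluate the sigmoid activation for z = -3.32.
0.03489

sigmoid(-3.32) = 1/(1 + e^(3.32)) = 1/(1 + 27.66) = 0.03489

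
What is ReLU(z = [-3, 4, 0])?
h = [0, 4, 0]

ReLU applied element-wise: max(0,-3)=0, max(0,4)=4, max(0,0)=0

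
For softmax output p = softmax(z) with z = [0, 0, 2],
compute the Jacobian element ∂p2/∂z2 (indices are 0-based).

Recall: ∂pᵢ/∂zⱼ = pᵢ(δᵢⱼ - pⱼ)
∂p2/∂z2 = 0.1676

p = softmax(z) = [0.1065, 0.1065, 0.787]
p2 = 0.787

∂p2/∂z2 = p2(1 - p2) = 0.787 × (1 - 0.787) = 0.1676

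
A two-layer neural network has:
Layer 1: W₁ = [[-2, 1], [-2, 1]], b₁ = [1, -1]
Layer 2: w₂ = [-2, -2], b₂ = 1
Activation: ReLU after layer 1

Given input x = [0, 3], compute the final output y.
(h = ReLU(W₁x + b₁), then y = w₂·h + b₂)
y = -11

Layer 1 pre-activation: z₁ = [4, 2]
After ReLU: h = [4, 2]
Layer 2 output: y = -2×4 + -2×2 + 1 = -11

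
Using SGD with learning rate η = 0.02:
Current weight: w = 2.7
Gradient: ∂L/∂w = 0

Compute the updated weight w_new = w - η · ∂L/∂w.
w_new = 2.7

w_new = w - η·∂L/∂w = 2.7 - 0.02×(0) = 2.7 - (0) = 2.7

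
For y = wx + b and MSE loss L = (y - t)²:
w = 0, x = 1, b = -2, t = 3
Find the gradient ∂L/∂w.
∂L/∂w = -10

y = wx + b = (0)(1) + -2 = -2
∂L/∂y = 2(y - t) = 2(-2 - 3) = -10
∂y/∂w = x = 1
∂L/∂w = ∂L/∂y · ∂y/∂w = -10 × 1 = -10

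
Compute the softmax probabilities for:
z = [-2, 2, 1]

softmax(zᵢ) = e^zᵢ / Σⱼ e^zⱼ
p = [0.0132, 0.7214, 0.2654]

exp(z) = [0.1353, 7.389, 2.718]
Sum = 10.24
p = [0.0132, 0.7214, 0.2654]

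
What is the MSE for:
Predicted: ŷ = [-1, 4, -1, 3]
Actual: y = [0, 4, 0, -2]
MSE = 6.75

MSE = (1/4)((-1-0)² + (4-4)² + (-1-0)² + (3--2)²) = (1/4)(1 + 0 + 1 + 25) = 6.75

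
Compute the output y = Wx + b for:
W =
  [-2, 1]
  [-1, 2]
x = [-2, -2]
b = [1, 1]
y = [3, -1]

Wx = [-2×-2 + 1×-2, -1×-2 + 2×-2]
   = [2, -2]
y = Wx + b = [2 + 1, -2 + 1] = [3, -1]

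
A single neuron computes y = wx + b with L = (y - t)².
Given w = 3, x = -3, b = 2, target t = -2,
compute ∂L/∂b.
∂L/∂b = -10

y = wx + b = (3)(-3) + 2 = -7
∂L/∂y = 2(y - t) = 2(-7 - -2) = -10
∂y/∂b = 1
∂L/∂b = ∂L/∂y · ∂y/∂b = -10 × 1 = -10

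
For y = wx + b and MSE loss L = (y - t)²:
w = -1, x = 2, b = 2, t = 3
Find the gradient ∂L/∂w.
∂L/∂w = -12

y = wx + b = (-1)(2) + 2 = 0
∂L/∂y = 2(y - t) = 2(0 - 3) = -6
∂y/∂w = x = 2
∂L/∂w = ∂L/∂y · ∂y/∂w = -6 × 2 = -12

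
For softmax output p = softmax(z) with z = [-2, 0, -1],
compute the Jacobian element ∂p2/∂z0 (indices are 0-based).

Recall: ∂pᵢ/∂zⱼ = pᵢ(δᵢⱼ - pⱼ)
∂p2/∂z0 = -0.02203

p = softmax(z) = [0.09003, 0.6652, 0.2447]
p2 = 0.2447, p0 = 0.09003

∂p2/∂z0 = -p2 × p0 = -0.2447 × 0.09003 = -0.02203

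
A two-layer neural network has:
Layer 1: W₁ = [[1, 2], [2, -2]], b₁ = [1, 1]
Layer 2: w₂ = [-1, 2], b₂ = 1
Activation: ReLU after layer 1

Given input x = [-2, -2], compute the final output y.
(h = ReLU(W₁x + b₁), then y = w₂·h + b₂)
y = 3

Layer 1 pre-activation: z₁ = [-5, 1]
After ReLU: h = [0, 1]
Layer 2 output: y = -1×0 + 2×1 + 1 = 3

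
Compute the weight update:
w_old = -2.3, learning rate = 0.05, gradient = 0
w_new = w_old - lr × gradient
w_new = -2.3

w_new = w - η·∂L/∂w = -2.3 - 0.05×(0) = -2.3 - (0) = -2.3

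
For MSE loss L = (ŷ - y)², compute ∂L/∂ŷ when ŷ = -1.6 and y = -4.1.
∂L/∂ŷ = 5.0

∂L/∂ŷ = 2(ŷ - y) = 2(-1.6 - -4.1) = 2(2.5) = 5.0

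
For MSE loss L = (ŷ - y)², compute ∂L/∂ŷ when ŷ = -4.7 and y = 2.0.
∂L/∂ŷ = -13.4

∂L/∂ŷ = 2(ŷ - y) = 2(-4.7 - 2.0) = 2(-6.7) = -13.4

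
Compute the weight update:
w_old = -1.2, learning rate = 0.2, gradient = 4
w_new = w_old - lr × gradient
w_new = -2

w_new = w - η·∂L/∂w = -1.2 - 0.2×(4) = -1.2 - (0.8) = -2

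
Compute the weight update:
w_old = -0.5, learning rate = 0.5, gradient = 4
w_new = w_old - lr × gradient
w_new = -2.5

w_new = w - η·∂L/∂w = -0.5 - 0.5×(4) = -0.5 - (2) = -2.5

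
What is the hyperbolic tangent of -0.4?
-0.3799

tanh(-0.4) = (e^(-0.4) - e^(0.4))/(e^(-0.4) + e^(0.4)) = -0.3799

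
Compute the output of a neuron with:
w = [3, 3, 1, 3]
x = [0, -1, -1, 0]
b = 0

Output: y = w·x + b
y = -4

y = (3)(0) + (3)(-1) + (1)(-1) + (3)(0) + 0 = -4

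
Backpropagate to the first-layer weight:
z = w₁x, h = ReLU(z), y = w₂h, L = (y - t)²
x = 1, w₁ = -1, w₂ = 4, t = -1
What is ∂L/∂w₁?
∂L/∂w₁ = 0

Forward pass:
z = w₁x = -1×1 = -1
h = ReLU(-1) = 0
y = w₂h = 4×0 = 0

Backward pass:
∂L/∂y = 2(y - t) = 2(0 - -1) = 2
∂y/∂h = w₂ = 4
∂h/∂z = 0 (ReLU derivative)
∂z/∂w₁ = x = 1

∂L/∂w₁ = 2 × 4 × 0 × 1 = 0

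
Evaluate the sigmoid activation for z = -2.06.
0.113

sigmoid(-2.06) = 1/(1 + e^(2.06)) = 1/(1 + 7.846) = 0.113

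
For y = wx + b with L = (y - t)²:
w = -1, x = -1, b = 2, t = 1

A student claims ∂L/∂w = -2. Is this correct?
Incorrect

y = (-1)(-1) + 2 = 3
∂L/∂y = 2(y - t) = 2(3 - 1) = 4
∂y/∂w = x = -1
∂L/∂w = 4 × -1 = -4

Claimed value: -2
Incorrect: The correct gradient is -4.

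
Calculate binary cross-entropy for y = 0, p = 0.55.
L = 0.7985

L = -0·log(0.55) - 1·log(0.45) = -log(0.45) = 0.7985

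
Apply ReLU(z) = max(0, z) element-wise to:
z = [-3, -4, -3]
h = [0, 0, 0]

ReLU applied element-wise: max(0,-3)=0, max(0,-4)=0, max(0,-3)=0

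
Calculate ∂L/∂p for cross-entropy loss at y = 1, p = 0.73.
∂L/∂p = -1.37

∂L/∂p = -y/p + (1-y)/(1-p) = -1/0.73 + 0 = -1.37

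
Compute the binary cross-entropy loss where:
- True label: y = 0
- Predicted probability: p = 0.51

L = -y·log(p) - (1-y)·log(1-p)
L = 0.7133

L = -0·log(0.51) - 1·log(0.49) = -log(0.49) = 0.7133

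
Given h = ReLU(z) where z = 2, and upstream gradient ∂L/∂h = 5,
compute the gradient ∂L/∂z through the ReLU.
∂L/∂z = 5

h = ReLU(2) = 2
Since z > 0: ∂h/∂z = 1
∂L/∂z = ∂L/∂h · ∂h/∂z = 5 × 1 = 5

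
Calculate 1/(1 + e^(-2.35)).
0.9129

sigmoid(2.35) = 1/(1 + e^(-2.35)) = 1/(1 + 0.09537) = 0.9129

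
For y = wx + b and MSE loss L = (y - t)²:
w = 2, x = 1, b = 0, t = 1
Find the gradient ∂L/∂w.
∂L/∂w = 2

y = wx + b = (2)(1) + 0 = 2
∂L/∂y = 2(y - t) = 2(2 - 1) = 2
∂y/∂w = x = 1
∂L/∂w = ∂L/∂y · ∂y/∂w = 2 × 1 = 2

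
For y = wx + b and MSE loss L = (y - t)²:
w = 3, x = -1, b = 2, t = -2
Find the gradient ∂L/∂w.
∂L/∂w = -2

y = wx + b = (3)(-1) + 2 = -1
∂L/∂y = 2(y - t) = 2(-1 - -2) = 2
∂y/∂w = x = -1
∂L/∂w = ∂L/∂y · ∂y/∂w = 2 × -1 = -2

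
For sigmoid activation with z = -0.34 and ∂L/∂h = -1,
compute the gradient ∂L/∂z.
∂L/∂z = -0.2429

σ(-0.34) = 0.4158
σ'(-0.34) = σ(-0.34)(1 - σ(-0.34)) = 0.4158 × 0.5842 = 0.2429
∂L/∂z = ∂L/∂h · σ'(z) = -1 × 0.2429 = -0.2429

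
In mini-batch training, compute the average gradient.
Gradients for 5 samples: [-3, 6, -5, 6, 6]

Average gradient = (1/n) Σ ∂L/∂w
Average gradient = 2

Average = (1/5)(-3 + 6 + -5 + 6 + 6) = 10/5 = 2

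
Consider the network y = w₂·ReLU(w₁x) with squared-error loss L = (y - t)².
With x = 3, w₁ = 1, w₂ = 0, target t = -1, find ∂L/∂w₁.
∂L/∂w₁ = 0

Forward pass:
z = w₁x = 1×3 = 3
h = ReLU(3) = 3
y = w₂h = 0×3 = 0

Backward pass:
∂L/∂y = 2(y - t) = 2(0 - -1) = 2
∂y/∂h = w₂ = 0
∂h/∂z = 1 (ReLU derivative)
∂z/∂w₁ = x = 3

∂L/∂w₁ = 2 × 0 × 1 × 3 = 0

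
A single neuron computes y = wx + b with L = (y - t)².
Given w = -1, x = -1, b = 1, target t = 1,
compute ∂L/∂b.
∂L/∂b = 2

y = wx + b = (-1)(-1) + 1 = 2
∂L/∂y = 2(y - t) = 2(2 - 1) = 2
∂y/∂b = 1
∂L/∂b = ∂L/∂y · ∂y/∂b = 2 × 1 = 2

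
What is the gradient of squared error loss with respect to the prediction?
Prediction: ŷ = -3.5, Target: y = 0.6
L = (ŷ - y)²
∂L/∂ŷ = -8.2

∂L/∂ŷ = 2(ŷ - y) = 2(-3.5 - 0.6) = 2(-4.1) = -8.2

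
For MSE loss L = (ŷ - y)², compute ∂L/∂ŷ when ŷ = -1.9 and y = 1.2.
∂L/∂ŷ = -6.2

∂L/∂ŷ = 2(ŷ - y) = 2(-1.9 - 1.2) = 2(-3.1) = -6.2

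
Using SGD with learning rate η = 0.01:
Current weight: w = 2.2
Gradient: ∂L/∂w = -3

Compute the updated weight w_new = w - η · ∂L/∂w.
w_new = 2.23

w_new = w - η·∂L/∂w = 2.2 - 0.01×(-3) = 2.2 - (-0.03) = 2.23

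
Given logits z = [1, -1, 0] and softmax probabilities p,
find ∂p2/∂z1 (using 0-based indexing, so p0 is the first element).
∂p2/∂z1 = -0.02203

p = softmax(z) = [0.6652, 0.09003, 0.2447]
p2 = 0.2447, p1 = 0.09003

∂p2/∂z1 = -p2 × p1 = -0.2447 × 0.09003 = -0.02203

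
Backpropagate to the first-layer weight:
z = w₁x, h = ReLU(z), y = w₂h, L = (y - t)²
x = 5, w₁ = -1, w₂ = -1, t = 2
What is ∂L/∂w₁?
∂L/∂w₁ = 0

Forward pass:
z = w₁x = -1×5 = -5
h = ReLU(-5) = 0
y = w₂h = -1×0 = 0

Backward pass:
∂L/∂y = 2(y - t) = 2(0 - 2) = -4
∂y/∂h = w₂ = -1
∂h/∂z = 0 (ReLU derivative)
∂z/∂w₁ = x = 5

∂L/∂w₁ = -4 × -1 × 0 × 5 = 0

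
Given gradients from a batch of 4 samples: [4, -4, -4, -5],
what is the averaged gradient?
Average gradient = -2.25

Average = (1/4)(4 + -4 + -4 + -5) = -9/4 = -2.25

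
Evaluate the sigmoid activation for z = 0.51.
0.6248

sigmoid(0.51) = 1/(1 + e^(-0.51)) = 1/(1 + 0.6005) = 0.6248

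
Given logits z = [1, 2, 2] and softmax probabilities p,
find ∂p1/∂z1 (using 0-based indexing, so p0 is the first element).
∂p1/∂z1 = 0.244

p = softmax(z) = [0.1554, 0.4223, 0.4223]
p1 = 0.4223

∂p1/∂z1 = p1(1 - p1) = 0.4223 × (1 - 0.4223) = 0.244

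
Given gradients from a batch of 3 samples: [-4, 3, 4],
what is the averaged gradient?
Average gradient = 1

Average = (1/3)(-4 + 3 + 4) = 3/3 = 1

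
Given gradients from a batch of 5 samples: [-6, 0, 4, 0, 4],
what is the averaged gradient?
Average gradient = 0.4

Average = (1/5)(-6 + 0 + 4 + 0 + 4) = 2/5 = 0.4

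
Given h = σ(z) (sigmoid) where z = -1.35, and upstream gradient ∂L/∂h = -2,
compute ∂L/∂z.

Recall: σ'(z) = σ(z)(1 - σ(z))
∂L/∂z = -0.327

σ(-1.35) = 0.2059
σ'(-1.35) = σ(-1.35)(1 - σ(-1.35)) = 0.2059 × 0.7941 = 0.1635
∂L/∂z = ∂L/∂h · σ'(z) = -2 × 0.1635 = -0.327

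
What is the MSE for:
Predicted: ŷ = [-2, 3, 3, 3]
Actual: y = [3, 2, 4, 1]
MSE = 7.75

MSE = (1/4)((-2-3)² + (3-2)² + (3-4)² + (3-1)²) = (1/4)(25 + 1 + 1 + 4) = 7.75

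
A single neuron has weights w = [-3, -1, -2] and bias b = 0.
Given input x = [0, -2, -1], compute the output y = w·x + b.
y = 4

y = (-3)(0) + (-1)(-2) + (-2)(-1) + 0 = 4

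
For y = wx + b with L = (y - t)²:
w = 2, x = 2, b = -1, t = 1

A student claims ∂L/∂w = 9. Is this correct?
Incorrect

y = (2)(2) + -1 = 3
∂L/∂y = 2(y - t) = 2(3 - 1) = 4
∂y/∂w = x = 2
∂L/∂w = 4 × 2 = 8

Claimed value: 9
Incorrect: The correct gradient is 8.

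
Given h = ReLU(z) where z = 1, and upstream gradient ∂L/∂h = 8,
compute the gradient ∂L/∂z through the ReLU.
∂L/∂z = 8

h = ReLU(1) = 1
Since z > 0: ∂h/∂z = 1
∂L/∂z = ∂L/∂h · ∂h/∂z = 8 × 1 = 8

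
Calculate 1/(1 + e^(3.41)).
0.03198

sigmoid(-3.41) = 1/(1 + e^(3.41)) = 1/(1 + 30.27) = 0.03198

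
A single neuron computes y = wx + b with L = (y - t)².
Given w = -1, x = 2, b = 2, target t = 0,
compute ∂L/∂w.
∂L/∂w = 0

y = wx + b = (-1)(2) + 2 = 0
∂L/∂y = 2(y - t) = 2(0 - 0) = 0
∂y/∂w = x = 2
∂L/∂w = ∂L/∂y · ∂y/∂w = 0 × 2 = 0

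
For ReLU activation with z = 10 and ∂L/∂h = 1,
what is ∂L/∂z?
∂L/∂z = 1

h = ReLU(10) = 10
Since z > 0: ∂h/∂z = 1
∂L/∂z = ∂L/∂h · ∂h/∂z = 1 × 1 = 1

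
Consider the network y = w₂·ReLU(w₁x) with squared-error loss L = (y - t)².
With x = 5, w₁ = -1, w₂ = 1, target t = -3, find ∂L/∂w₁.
∂L/∂w₁ = 0

Forward pass:
z = w₁x = -1×5 = -5
h = ReLU(-5) = 0
y = w₂h = 1×0 = 0

Backward pass:
∂L/∂y = 2(y - t) = 2(0 - -3) = 6
∂y/∂h = w₂ = 1
∂h/∂z = 0 (ReLU derivative)
∂z/∂w₁ = x = 5

∂L/∂w₁ = 6 × 1 × 0 × 5 = 0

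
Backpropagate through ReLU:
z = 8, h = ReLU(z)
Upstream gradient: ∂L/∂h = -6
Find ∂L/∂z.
∂L/∂z = -6

h = ReLU(8) = 8
Since z > 0: ∂h/∂z = 1
∂L/∂z = ∂L/∂h · ∂h/∂z = -6 × 1 = -6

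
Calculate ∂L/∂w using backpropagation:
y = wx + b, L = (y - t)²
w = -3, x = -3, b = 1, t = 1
∂L/∂w = -54

y = wx + b = (-3)(-3) + 1 = 10
∂L/∂y = 2(y - t) = 2(10 - 1) = 18
∂y/∂w = x = -3
∂L/∂w = ∂L/∂y · ∂y/∂w = 18 × -3 = -54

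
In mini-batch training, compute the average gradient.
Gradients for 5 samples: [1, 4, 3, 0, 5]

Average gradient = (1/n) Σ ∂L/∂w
Average gradient = 2.6

Average = (1/5)(1 + 4 + 3 + 0 + 5) = 13/5 = 2.6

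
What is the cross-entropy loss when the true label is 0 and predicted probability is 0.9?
L = 2.303

L = -0·log(0.9) - 1·log(0.1) = -log(0.1) = 2.303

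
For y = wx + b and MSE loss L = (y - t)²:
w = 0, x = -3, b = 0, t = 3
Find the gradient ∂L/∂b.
∂L/∂b = -6

y = wx + b = (0)(-3) + 0 = 0
∂L/∂y = 2(y - t) = 2(0 - 3) = -6
∂y/∂b = 1
∂L/∂b = ∂L/∂y · ∂y/∂b = -6 × 1 = -6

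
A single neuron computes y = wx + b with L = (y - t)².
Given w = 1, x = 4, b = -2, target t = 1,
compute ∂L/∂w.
∂L/∂w = 8

y = wx + b = (1)(4) + -2 = 2
∂L/∂y = 2(y - t) = 2(2 - 1) = 2
∂y/∂w = x = 4
∂L/∂w = ∂L/∂y · ∂y/∂w = 2 × 4 = 8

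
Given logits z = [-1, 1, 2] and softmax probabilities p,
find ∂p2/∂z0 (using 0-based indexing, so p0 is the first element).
∂p2/∂z0 = -0.02477

p = softmax(z) = [0.03512, 0.2595, 0.7054]
p2 = 0.7054, p0 = 0.03512

∂p2/∂z0 = -p2 × p0 = -0.7054 × 0.03512 = -0.02477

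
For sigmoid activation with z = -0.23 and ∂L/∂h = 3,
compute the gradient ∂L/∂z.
∂L/∂z = 0.7402

σ(-0.23) = 0.4428
σ'(-0.23) = σ(-0.23)(1 - σ(-0.23)) = 0.4428 × 0.5572 = 0.2467
∂L/∂z = ∂L/∂h · σ'(z) = 3 × 0.2467 = 0.7402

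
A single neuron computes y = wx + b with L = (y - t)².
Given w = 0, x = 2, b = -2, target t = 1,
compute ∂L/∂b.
∂L/∂b = -6

y = wx + b = (0)(2) + -2 = -2
∂L/∂y = 2(y - t) = 2(-2 - 1) = -6
∂y/∂b = 1
∂L/∂b = ∂L/∂y · ∂y/∂b = -6 × 1 = -6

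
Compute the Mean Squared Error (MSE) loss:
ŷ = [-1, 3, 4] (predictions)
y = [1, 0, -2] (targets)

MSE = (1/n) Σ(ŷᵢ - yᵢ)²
MSE = 16.33

MSE = (1/3)((-1-1)² + (3-0)² + (4--2)²) = (1/3)(4 + 9 + 36) = 16.33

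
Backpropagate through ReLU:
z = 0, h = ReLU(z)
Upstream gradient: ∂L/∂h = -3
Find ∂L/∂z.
∂L/∂z = 0

h = ReLU(0) = 0
At z = 0: ∂h/∂z = 0 (by convention)
∂L/∂z = ∂L/∂h · ∂h/∂z = -3 × 0 = 0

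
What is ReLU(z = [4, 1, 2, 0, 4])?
h = [4, 1, 2, 0, 4]

ReLU applied element-wise: max(0,4)=4, max(0,1)=1, max(0,2)=2, max(0,0)=0, max(0,4)=4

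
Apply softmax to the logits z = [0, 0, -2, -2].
p = [0.4404, 0.4404, 0.0596, 0.0596]

exp(z) = [1, 1, 0.1353, 0.1353]
Sum = 2.271
p = [0.4404, 0.4404, 0.0596, 0.0596]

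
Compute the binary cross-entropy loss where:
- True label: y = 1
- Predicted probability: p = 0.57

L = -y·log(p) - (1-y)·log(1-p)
L = 0.5621

L = -1·log(0.57) - 0·log(0.43) = -log(0.57) = 0.5621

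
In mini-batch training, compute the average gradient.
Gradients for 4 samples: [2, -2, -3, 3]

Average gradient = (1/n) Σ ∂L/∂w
Average gradient = 0

Average = (1/4)(2 + -2 + -3 + 3) = 0/4 = 0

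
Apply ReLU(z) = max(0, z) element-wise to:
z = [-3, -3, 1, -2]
h = [0, 0, 1, 0]

ReLU applied element-wise: max(0,-3)=0, max(0,-3)=0, max(0,1)=1, max(0,-2)=0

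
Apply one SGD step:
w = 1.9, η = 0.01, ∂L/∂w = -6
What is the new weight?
w_new = 1.96

w_new = w - η·∂L/∂w = 1.9 - 0.01×(-6) = 1.9 - (-0.06) = 1.96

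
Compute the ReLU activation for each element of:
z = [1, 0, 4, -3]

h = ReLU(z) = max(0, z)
h = [1, 0, 4, 0]

ReLU applied element-wise: max(0,1)=1, max(0,0)=0, max(0,4)=4, max(0,-3)=0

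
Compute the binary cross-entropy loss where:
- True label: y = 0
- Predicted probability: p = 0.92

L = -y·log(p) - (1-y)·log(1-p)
L = 2.526

L = -0·log(0.92) - 1·log(0.08) = -log(0.08) = 2.526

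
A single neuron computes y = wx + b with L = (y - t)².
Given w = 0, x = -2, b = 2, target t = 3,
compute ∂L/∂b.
∂L/∂b = -2

y = wx + b = (0)(-2) + 2 = 2
∂L/∂y = 2(y - t) = 2(2 - 3) = -2
∂y/∂b = 1
∂L/∂b = ∂L/∂y · ∂y/∂b = -2 × 1 = -2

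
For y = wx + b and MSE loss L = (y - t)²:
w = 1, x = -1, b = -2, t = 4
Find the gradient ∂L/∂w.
∂L/∂w = 14

y = wx + b = (1)(-1) + -2 = -3
∂L/∂y = 2(y - t) = 2(-3 - 4) = -14
∂y/∂w = x = -1
∂L/∂w = ∂L/∂y · ∂y/∂w = -14 × -1 = 14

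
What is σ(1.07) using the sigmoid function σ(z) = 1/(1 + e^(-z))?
0.7446

sigmoid(1.07) = 1/(1 + e^(-1.07)) = 1/(1 + 0.343) = 0.7446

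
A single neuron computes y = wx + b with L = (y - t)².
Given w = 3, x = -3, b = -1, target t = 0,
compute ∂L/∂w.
∂L/∂w = 60

y = wx + b = (3)(-3) + -1 = -10
∂L/∂y = 2(y - t) = 2(-10 - 0) = -20
∂y/∂w = x = -3
∂L/∂w = ∂L/∂y · ∂y/∂w = -20 × -3 = 60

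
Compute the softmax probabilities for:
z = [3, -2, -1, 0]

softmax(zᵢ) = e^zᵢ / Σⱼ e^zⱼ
p = [0.9304, 0.0063, 0.017, 0.0463]

exp(z) = [20.09, 0.1353, 0.3679, 1]
Sum = 21.59
p = [0.9304, 0.0063, 0.017, 0.0463]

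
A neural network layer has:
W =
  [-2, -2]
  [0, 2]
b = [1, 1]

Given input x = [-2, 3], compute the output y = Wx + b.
y = [-1, 7]

Wx = [-2×-2 + -2×3, 0×-2 + 2×3]
   = [-2, 6]
y = Wx + b = [-2 + 1, 6 + 1] = [-1, 7]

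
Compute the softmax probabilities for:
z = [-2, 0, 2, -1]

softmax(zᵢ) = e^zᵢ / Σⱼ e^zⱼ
p = [0.0152, 0.1125, 0.831, 0.0414]

exp(z) = [0.1353, 1, 7.389, 0.3679]
Sum = 8.892
p = [0.0152, 0.1125, 0.831, 0.0414]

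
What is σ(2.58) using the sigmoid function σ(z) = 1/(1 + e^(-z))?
0.9296

sigmoid(2.58) = 1/(1 + e^(-2.58)) = 1/(1 + 0.07577) = 0.9296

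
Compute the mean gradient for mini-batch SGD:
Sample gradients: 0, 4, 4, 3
Average gradient = 2.75

Average = (1/4)(0 + 4 + 4 + 3) = 11/4 = 2.75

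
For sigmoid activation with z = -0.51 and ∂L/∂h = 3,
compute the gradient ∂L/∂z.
∂L/∂z = 0.7033

σ(-0.51) = 0.3752
σ'(-0.51) = σ(-0.51)(1 - σ(-0.51)) = 0.3752 × 0.6248 = 0.2344
∂L/∂z = ∂L/∂h · σ'(z) = 3 × 0.2344 = 0.7033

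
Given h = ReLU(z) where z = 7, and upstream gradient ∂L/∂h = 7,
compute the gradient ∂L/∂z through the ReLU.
∂L/∂z = 7

h = ReLU(7) = 7
Since z > 0: ∂h/∂z = 1
∂L/∂z = ∂L/∂h · ∂h/∂z = 7 × 1 = 7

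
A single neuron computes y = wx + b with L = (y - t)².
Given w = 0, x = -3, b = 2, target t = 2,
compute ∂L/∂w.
∂L/∂w = 0

y = wx + b = (0)(-3) + 2 = 2
∂L/∂y = 2(y - t) = 2(2 - 2) = 0
∂y/∂w = x = -3
∂L/∂w = ∂L/∂y · ∂y/∂w = 0 × -3 = 0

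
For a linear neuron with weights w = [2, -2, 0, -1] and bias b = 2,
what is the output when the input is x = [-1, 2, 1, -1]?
y = -3

y = (2)(-1) + (-2)(2) + (0)(1) + (-1)(-1) + 2 = -3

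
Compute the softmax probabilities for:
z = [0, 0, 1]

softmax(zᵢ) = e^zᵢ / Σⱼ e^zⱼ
p = [0.2119, 0.2119, 0.5761]

exp(z) = [1, 1, 2.718]
Sum = 4.718
p = [0.2119, 0.2119, 0.5761]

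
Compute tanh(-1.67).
-0.9316

tanh(-1.67) = (e^(-1.67) - e^(1.67))/(e^(-1.67) + e^(1.67)) = -0.9316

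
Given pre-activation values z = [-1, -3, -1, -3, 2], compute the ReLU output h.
h = [0, 0, 0, 0, 2]

ReLU applied element-wise: max(0,-1)=0, max(0,-3)=0, max(0,-1)=0, max(0,-3)=0, max(0,2)=2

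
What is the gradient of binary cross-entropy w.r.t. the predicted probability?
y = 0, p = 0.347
∂L/∂p = 1.531

∂L/∂p = -y/p + (1-y)/(1-p) = 0 + 1/0.653 = 1.531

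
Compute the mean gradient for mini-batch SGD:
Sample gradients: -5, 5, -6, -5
Average gradient = -2.75

Average = (1/4)(-5 + 5 + -6 + -5) = -11/4 = -2.75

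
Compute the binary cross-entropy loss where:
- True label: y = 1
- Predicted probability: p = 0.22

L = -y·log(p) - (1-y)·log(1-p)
L = 1.514

L = -1·log(0.22) - 0·log(0.78) = -log(0.22) = 1.514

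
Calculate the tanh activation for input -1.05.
-0.7818

tanh(-1.05) = (e^(-1.05) - e^(1.05))/(e^(-1.05) + e^(1.05)) = -0.7818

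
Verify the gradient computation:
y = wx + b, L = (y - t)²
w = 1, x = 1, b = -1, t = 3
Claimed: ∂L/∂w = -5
Incorrect

y = (1)(1) + -1 = 0
∂L/∂y = 2(y - t) = 2(0 - 3) = -6
∂y/∂w = x = 1
∂L/∂w = -6 × 1 = -6

Claimed value: -5
Incorrect: The correct gradient is -6.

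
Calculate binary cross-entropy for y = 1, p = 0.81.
L = 0.2107

L = -1·log(0.81) - 0·log(0.19) = -log(0.81) = 0.2107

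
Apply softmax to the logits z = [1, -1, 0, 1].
p = [0.3995, 0.0541, 0.147, 0.3995]

exp(z) = [2.718, 0.3679, 1, 2.718]
Sum = 6.804
p = [0.3995, 0.0541, 0.147, 0.3995]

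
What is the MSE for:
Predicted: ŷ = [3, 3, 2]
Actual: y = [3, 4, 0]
MSE = 1.667

MSE = (1/3)((3-3)² + (3-4)² + (2-0)²) = (1/3)(0 + 1 + 4) = 1.667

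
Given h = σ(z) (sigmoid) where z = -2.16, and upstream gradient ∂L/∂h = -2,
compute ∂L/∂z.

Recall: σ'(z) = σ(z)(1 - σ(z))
∂L/∂z = -0.1854

σ(-2.16) = 0.1034
σ'(-2.16) = σ(-2.16)(1 - σ(-2.16)) = 0.1034 × 0.8966 = 0.09271
∂L/∂z = ∂L/∂h · σ'(z) = -2 × 0.09271 = -0.1854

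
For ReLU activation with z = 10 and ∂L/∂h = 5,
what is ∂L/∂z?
∂L/∂z = 5

h = ReLU(10) = 10
Since z > 0: ∂h/∂z = 1
∂L/∂z = ∂L/∂h · ∂h/∂z = 5 × 1 = 5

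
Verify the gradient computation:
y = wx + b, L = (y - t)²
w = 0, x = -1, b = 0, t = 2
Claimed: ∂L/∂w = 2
Incorrect

y = (0)(-1) + 0 = 0
∂L/∂y = 2(y - t) = 2(0 - 2) = -4
∂y/∂w = x = -1
∂L/∂w = -4 × -1 = 4

Claimed value: 2
Incorrect: The correct gradient is 4.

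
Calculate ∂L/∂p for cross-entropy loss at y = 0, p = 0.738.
∂L/∂p = 3.817

∂L/∂p = -y/p + (1-y)/(1-p) = 0 + 1/0.262 = 3.817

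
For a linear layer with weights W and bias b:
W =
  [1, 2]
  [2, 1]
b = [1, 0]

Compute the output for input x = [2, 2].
y = [7, 6]

Wx = [1×2 + 2×2, 2×2 + 1×2]
   = [6, 6]
y = Wx + b = [6 + 1, 6 + 0] = [7, 6]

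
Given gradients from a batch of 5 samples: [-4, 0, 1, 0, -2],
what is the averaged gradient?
Average gradient = -1

Average = (1/5)(-4 + 0 + 1 + 0 + -2) = -5/5 = -1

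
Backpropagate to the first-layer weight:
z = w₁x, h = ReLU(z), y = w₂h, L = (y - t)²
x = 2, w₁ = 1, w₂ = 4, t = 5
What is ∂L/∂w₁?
∂L/∂w₁ = 48

Forward pass:
z = w₁x = 1×2 = 2
h = ReLU(2) = 2
y = w₂h = 4×2 = 8

Backward pass:
∂L/∂y = 2(y - t) = 2(8 - 5) = 6
∂y/∂h = w₂ = 4
∂h/∂z = 1 (ReLU derivative)
∂z/∂w₁ = x = 2

∂L/∂w₁ = 6 × 4 × 1 × 2 = 48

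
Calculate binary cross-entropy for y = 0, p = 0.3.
L = 0.3567

L = -0·log(0.3) - 1·log(0.7) = -log(0.7) = 0.3567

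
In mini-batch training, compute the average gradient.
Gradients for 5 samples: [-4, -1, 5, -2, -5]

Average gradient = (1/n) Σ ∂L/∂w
Average gradient = -1.4

Average = (1/5)(-4 + -1 + 5 + -2 + -5) = -7/5 = -1.4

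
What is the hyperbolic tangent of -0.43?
-0.4053

tanh(-0.43) = (e^(-0.43) - e^(0.43))/(e^(-0.43) + e^(0.43)) = -0.4053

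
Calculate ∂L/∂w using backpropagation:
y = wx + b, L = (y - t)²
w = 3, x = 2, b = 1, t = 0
∂L/∂w = 28

y = wx + b = (3)(2) + 1 = 7
∂L/∂y = 2(y - t) = 2(7 - 0) = 14
∂y/∂w = x = 2
∂L/∂w = ∂L/∂y · ∂y/∂w = 14 × 2 = 28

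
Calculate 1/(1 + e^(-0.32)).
0.5793

sigmoid(0.32) = 1/(1 + e^(-0.32)) = 1/(1 + 0.7261) = 0.5793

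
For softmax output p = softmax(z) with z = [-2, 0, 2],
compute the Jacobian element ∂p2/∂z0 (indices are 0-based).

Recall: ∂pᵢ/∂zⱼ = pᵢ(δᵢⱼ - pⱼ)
∂p2/∂z0 = -0.01376

p = softmax(z) = [0.01588, 0.1173, 0.8668]
p2 = 0.8668, p0 = 0.01588

∂p2/∂z0 = -p2 × p0 = -0.8668 × 0.01588 = -0.01376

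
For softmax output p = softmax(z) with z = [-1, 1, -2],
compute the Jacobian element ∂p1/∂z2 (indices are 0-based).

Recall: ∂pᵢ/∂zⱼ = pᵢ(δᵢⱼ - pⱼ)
∂p1/∂z2 = -0.03545

p = softmax(z) = [0.1142, 0.8438, 0.04201]
p1 = 0.8438, p2 = 0.04201

∂p1/∂z2 = -p1 × p2 = -0.8438 × 0.04201 = -0.03545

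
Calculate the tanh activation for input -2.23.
-0.9771

tanh(-2.23) = (e^(-2.23) - e^(2.23))/(e^(-2.23) + e^(2.23)) = -0.9771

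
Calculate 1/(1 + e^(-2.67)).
0.9352

sigmoid(2.67) = 1/(1 + e^(-2.67)) = 1/(1 + 0.06925) = 0.9352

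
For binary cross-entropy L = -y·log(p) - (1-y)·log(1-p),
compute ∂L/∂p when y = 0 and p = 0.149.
∂L/∂p = 1.175

∂L/∂p = -y/p + (1-y)/(1-p) = 0 + 1/0.851 = 1.175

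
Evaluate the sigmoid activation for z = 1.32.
0.7892

sigmoid(1.32) = 1/(1 + e^(-1.32)) = 1/(1 + 0.2671) = 0.7892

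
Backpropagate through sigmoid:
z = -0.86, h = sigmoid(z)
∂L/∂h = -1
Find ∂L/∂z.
∂L/∂z = -0.2089

σ(-0.86) = 0.2973
σ'(-0.86) = σ(-0.86)(1 - σ(-0.86)) = 0.2973 × 0.7027 = 0.2089
∂L/∂z = ∂L/∂h · σ'(z) = -1 × 0.2089 = -0.2089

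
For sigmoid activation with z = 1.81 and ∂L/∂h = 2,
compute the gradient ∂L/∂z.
∂L/∂z = 0.2417

σ(1.81) = 0.8594
σ'(1.81) = σ(1.81)(1 - σ(1.81)) = 0.8594 × 0.1406 = 0.1209
∂L/∂z = ∂L/∂h · σ'(z) = 2 × 0.1209 = 0.2417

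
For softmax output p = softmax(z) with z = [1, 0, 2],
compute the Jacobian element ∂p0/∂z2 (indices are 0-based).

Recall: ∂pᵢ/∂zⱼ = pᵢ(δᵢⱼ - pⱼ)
∂p0/∂z2 = -0.1628

p = softmax(z) = [0.2447, 0.09003, 0.6652]
p0 = 0.2447, p2 = 0.6652

∂p0/∂z2 = -p0 × p2 = -0.2447 × 0.6652 = -0.1628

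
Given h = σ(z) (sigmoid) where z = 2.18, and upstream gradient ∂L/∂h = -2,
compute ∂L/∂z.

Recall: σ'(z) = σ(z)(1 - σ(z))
∂L/∂z = -0.1825

σ(2.18) = 0.8984
σ'(2.18) = σ(2.18)(1 - σ(2.18)) = 0.8984 × 0.1016 = 0.09125
∂L/∂z = ∂L/∂h · σ'(z) = -2 × 0.09125 = -0.1825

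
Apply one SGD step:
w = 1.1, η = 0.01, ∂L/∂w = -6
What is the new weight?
w_new = 1.16

w_new = w - η·∂L/∂w = 1.1 - 0.01×(-6) = 1.1 - (-0.06) = 1.16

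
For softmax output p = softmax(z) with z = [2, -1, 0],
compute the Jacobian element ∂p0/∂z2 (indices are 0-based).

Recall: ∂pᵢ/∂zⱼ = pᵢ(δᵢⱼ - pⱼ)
∂p0/∂z2 = -0.09636

p = softmax(z) = [0.8438, 0.04201, 0.1142]
p0 = 0.8438, p2 = 0.1142

∂p0/∂z2 = -p0 × p2 = -0.8438 × 0.1142 = -0.09636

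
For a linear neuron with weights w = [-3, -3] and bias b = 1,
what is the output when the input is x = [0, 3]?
y = -8

y = (-3)(0) + (-3)(3) + 1 = -8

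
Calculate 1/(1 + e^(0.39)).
0.4037

sigmoid(-0.39) = 1/(1 + e^(0.39)) = 1/(1 + 1.477) = 0.4037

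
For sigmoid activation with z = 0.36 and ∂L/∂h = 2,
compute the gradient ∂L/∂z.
∂L/∂z = 0.4841

σ(0.36) = 0.589
σ'(0.36) = σ(0.36)(1 - σ(0.36)) = 0.589 × 0.411 = 0.2421
∂L/∂z = ∂L/∂h · σ'(z) = 2 × 0.2421 = 0.4841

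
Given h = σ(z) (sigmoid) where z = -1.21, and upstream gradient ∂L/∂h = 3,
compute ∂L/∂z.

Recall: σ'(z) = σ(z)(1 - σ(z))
∂L/∂z = 0.5308

σ(-1.21) = 0.2297
σ'(-1.21) = σ(-1.21)(1 - σ(-1.21)) = 0.2297 × 0.7703 = 0.1769
∂L/∂z = ∂L/∂h · σ'(z) = 3 × 0.1769 = 0.5308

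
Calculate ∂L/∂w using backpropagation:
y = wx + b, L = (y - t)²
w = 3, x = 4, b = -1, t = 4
∂L/∂w = 56

y = wx + b = (3)(4) + -1 = 11
∂L/∂y = 2(y - t) = 2(11 - 4) = 14
∂y/∂w = x = 4
∂L/∂w = ∂L/∂y · ∂y/∂w = 14 × 4 = 56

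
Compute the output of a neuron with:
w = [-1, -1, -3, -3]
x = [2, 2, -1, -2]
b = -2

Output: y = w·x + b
y = 3

y = (-1)(2) + (-1)(2) + (-3)(-1) + (-3)(-2) + -2 = 3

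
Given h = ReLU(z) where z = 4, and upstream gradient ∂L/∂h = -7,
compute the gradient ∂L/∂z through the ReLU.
∂L/∂z = -7

h = ReLU(4) = 4
Since z > 0: ∂h/∂z = 1
∂L/∂z = ∂L/∂h · ∂h/∂z = -7 × 1 = -7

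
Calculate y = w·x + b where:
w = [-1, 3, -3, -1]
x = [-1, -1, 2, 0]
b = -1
y = -9

y = (-1)(-1) + (3)(-1) + (-3)(2) + (-1)(0) + -1 = -9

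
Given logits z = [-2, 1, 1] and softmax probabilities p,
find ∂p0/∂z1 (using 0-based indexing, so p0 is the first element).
∂p0/∂z1 = -0.01185

p = softmax(z) = [0.02429, 0.4879, 0.4879]
p0 = 0.02429, p1 = 0.4879

∂p0/∂z1 = -p0 × p1 = -0.02429 × 0.4879 = -0.01185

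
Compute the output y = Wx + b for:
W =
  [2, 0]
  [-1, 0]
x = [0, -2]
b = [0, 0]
y = [0, 0]

Wx = [2×0 + 0×-2, -1×0 + 0×-2]
   = [0, 0]
y = Wx + b = [0 + 0, 0 + 0] = [0, 0]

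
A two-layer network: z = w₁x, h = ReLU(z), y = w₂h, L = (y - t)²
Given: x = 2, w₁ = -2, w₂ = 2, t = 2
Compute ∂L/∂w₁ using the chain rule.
∂L/∂w₁ = 0

Forward pass:
z = w₁x = -2×2 = -4
h = ReLU(-4) = 0
y = w₂h = 2×0 = 0

Backward pass:
∂L/∂y = 2(y - t) = 2(0 - 2) = -4
∂y/∂h = w₂ = 2
∂h/∂z = 0 (ReLU derivative)
∂z/∂w₁ = x = 2

∂L/∂w₁ = -4 × 2 × 0 × 2 = 0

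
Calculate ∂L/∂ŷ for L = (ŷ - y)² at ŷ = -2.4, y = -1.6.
∂L/∂ŷ = -1.6

∂L/∂ŷ = 2(ŷ - y) = 2(-2.4 - -1.6) = 2(-0.8) = -1.6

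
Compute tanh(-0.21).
-0.207

tanh(-0.21) = (e^(-0.21) - e^(0.21))/(e^(-0.21) + e^(0.21)) = -0.207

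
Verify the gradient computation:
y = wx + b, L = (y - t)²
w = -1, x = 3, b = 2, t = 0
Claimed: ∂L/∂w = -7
Incorrect

y = (-1)(3) + 2 = -1
∂L/∂y = 2(y - t) = 2(-1 - 0) = -2
∂y/∂w = x = 3
∂L/∂w = -2 × 3 = -6

Claimed value: -7
Incorrect: The correct gradient is -6.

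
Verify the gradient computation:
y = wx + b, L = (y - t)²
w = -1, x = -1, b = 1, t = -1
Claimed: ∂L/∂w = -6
Correct

y = (-1)(-1) + 1 = 2
∂L/∂y = 2(y - t) = 2(2 - -1) = 6
∂y/∂w = x = -1
∂L/∂w = 6 × -1 = -6

Claimed value: -6
Correct: The correct gradient is -6.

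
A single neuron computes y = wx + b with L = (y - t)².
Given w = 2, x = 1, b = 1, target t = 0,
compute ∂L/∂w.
∂L/∂w = 6

y = wx + b = (2)(1) + 1 = 3
∂L/∂y = 2(y - t) = 2(3 - 0) = 6
∂y/∂w = x = 1
∂L/∂w = ∂L/∂y · ∂y/∂w = 6 × 1 = 6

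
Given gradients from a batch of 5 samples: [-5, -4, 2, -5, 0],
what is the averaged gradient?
Average gradient = -2.4

Average = (1/5)(-5 + -4 + 2 + -5 + 0) = -12/5 = -2.4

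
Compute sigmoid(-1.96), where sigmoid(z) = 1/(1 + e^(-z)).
0.1235

sigmoid(-1.96) = 1/(1 + e^(1.96)) = 1/(1 + 7.099) = 0.1235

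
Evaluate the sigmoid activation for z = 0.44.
0.6083

sigmoid(0.44) = 1/(1 + e^(-0.44)) = 1/(1 + 0.644) = 0.6083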